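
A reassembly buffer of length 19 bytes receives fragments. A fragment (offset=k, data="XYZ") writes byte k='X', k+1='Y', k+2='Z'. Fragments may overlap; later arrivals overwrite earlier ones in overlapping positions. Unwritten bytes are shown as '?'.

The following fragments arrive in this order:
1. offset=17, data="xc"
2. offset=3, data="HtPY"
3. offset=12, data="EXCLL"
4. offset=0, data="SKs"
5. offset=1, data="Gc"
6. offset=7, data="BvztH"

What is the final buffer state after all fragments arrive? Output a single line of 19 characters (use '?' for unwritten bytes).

Fragment 1: offset=17 data="xc" -> buffer=?????????????????xc
Fragment 2: offset=3 data="HtPY" -> buffer=???HtPY??????????xc
Fragment 3: offset=12 data="EXCLL" -> buffer=???HtPY?????EXCLLxc
Fragment 4: offset=0 data="SKs" -> buffer=SKsHtPY?????EXCLLxc
Fragment 5: offset=1 data="Gc" -> buffer=SGcHtPY?????EXCLLxc
Fragment 6: offset=7 data="BvztH" -> buffer=SGcHtPYBvztHEXCLLxc

Answer: SGcHtPYBvztHEXCLLxc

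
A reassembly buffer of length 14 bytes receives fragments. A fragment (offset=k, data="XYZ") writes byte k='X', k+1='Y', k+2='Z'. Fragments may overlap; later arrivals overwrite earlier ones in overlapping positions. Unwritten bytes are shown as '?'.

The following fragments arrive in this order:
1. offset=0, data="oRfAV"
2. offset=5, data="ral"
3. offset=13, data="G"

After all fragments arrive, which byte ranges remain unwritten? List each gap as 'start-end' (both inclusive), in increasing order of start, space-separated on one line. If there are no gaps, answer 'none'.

Fragment 1: offset=0 len=5
Fragment 2: offset=5 len=3
Fragment 3: offset=13 len=1
Gaps: 8-12

Answer: 8-12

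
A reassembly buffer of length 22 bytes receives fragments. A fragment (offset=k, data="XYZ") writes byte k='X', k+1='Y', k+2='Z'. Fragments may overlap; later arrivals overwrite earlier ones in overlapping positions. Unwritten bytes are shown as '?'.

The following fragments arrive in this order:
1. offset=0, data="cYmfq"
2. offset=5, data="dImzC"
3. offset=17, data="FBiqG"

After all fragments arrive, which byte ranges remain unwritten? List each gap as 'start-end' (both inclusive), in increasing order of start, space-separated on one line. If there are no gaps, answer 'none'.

Fragment 1: offset=0 len=5
Fragment 2: offset=5 len=5
Fragment 3: offset=17 len=5
Gaps: 10-16

Answer: 10-16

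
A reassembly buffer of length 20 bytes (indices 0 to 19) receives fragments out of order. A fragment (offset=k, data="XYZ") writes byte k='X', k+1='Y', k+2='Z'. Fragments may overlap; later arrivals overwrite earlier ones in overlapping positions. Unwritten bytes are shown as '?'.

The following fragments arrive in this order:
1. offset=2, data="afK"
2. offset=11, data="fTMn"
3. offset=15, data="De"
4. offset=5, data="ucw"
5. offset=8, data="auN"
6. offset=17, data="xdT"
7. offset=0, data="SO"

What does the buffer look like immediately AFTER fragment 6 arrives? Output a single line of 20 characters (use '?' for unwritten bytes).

Answer: ??afKucwauNfTMnDexdT

Derivation:
Fragment 1: offset=2 data="afK" -> buffer=??afK???????????????
Fragment 2: offset=11 data="fTMn" -> buffer=??afK??????fTMn?????
Fragment 3: offset=15 data="De" -> buffer=??afK??????fTMnDe???
Fragment 4: offset=5 data="ucw" -> buffer=??afKucw???fTMnDe???
Fragment 5: offset=8 data="auN" -> buffer=??afKucwauNfTMnDe???
Fragment 6: offset=17 data="xdT" -> buffer=??afKucwauNfTMnDexdT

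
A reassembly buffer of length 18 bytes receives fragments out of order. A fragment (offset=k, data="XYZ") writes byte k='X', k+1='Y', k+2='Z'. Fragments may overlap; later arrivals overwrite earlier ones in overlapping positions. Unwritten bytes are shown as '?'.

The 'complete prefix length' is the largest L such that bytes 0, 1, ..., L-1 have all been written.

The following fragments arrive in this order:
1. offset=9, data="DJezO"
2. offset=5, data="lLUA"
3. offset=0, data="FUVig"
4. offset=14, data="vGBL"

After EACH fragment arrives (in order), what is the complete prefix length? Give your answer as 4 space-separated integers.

Answer: 0 0 14 18

Derivation:
Fragment 1: offset=9 data="DJezO" -> buffer=?????????DJezO???? -> prefix_len=0
Fragment 2: offset=5 data="lLUA" -> buffer=?????lLUADJezO???? -> prefix_len=0
Fragment 3: offset=0 data="FUVig" -> buffer=FUViglLUADJezO???? -> prefix_len=14
Fragment 4: offset=14 data="vGBL" -> buffer=FUViglLUADJezOvGBL -> prefix_len=18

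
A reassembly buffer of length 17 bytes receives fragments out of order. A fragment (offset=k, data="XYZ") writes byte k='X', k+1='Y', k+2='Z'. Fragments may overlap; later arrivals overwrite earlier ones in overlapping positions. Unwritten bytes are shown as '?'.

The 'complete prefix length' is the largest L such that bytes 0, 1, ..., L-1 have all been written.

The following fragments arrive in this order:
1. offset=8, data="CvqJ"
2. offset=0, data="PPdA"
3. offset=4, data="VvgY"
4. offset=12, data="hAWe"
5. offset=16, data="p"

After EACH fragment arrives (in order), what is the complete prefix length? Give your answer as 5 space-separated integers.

Answer: 0 4 12 16 17

Derivation:
Fragment 1: offset=8 data="CvqJ" -> buffer=????????CvqJ????? -> prefix_len=0
Fragment 2: offset=0 data="PPdA" -> buffer=PPdA????CvqJ????? -> prefix_len=4
Fragment 3: offset=4 data="VvgY" -> buffer=PPdAVvgYCvqJ????? -> prefix_len=12
Fragment 4: offset=12 data="hAWe" -> buffer=PPdAVvgYCvqJhAWe? -> prefix_len=16
Fragment 5: offset=16 data="p" -> buffer=PPdAVvgYCvqJhAWep -> prefix_len=17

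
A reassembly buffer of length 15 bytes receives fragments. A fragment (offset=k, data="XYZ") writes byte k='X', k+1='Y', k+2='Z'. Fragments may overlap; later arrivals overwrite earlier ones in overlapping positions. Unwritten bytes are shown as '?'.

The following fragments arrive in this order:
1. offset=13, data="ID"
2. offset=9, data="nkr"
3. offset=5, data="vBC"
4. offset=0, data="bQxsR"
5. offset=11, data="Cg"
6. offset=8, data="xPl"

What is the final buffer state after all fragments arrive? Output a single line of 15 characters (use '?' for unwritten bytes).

Fragment 1: offset=13 data="ID" -> buffer=?????????????ID
Fragment 2: offset=9 data="nkr" -> buffer=?????????nkr?ID
Fragment 3: offset=5 data="vBC" -> buffer=?????vBC?nkr?ID
Fragment 4: offset=0 data="bQxsR" -> buffer=bQxsRvBC?nkr?ID
Fragment 5: offset=11 data="Cg" -> buffer=bQxsRvBC?nkCgID
Fragment 6: offset=8 data="xPl" -> buffer=bQxsRvBCxPlCgID

Answer: bQxsRvBCxPlCgID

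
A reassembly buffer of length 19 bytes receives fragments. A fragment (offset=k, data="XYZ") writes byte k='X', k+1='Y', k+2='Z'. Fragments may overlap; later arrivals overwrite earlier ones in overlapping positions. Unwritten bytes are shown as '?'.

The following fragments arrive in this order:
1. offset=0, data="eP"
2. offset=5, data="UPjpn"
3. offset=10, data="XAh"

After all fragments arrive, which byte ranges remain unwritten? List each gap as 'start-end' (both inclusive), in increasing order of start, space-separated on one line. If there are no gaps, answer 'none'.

Answer: 2-4 13-18

Derivation:
Fragment 1: offset=0 len=2
Fragment 2: offset=5 len=5
Fragment 3: offset=10 len=3
Gaps: 2-4 13-18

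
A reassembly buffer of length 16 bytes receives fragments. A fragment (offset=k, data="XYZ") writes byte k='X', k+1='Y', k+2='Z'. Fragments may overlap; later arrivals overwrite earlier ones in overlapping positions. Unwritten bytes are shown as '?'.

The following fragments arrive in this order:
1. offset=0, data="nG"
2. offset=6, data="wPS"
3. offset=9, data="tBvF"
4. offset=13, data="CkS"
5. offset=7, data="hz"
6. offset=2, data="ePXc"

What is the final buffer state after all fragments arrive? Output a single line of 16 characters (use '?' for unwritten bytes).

Answer: nGePXcwhztBvFCkS

Derivation:
Fragment 1: offset=0 data="nG" -> buffer=nG??????????????
Fragment 2: offset=6 data="wPS" -> buffer=nG????wPS???????
Fragment 3: offset=9 data="tBvF" -> buffer=nG????wPStBvF???
Fragment 4: offset=13 data="CkS" -> buffer=nG????wPStBvFCkS
Fragment 5: offset=7 data="hz" -> buffer=nG????whztBvFCkS
Fragment 6: offset=2 data="ePXc" -> buffer=nGePXcwhztBvFCkS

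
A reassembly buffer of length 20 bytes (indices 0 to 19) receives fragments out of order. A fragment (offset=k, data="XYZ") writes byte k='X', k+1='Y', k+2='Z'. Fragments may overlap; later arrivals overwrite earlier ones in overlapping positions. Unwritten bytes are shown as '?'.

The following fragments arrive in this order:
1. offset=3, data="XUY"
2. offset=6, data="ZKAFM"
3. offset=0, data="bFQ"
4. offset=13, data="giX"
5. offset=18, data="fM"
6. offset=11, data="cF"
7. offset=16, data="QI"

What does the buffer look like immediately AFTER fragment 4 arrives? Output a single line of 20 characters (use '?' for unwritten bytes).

Fragment 1: offset=3 data="XUY" -> buffer=???XUY??????????????
Fragment 2: offset=6 data="ZKAFM" -> buffer=???XUYZKAFM?????????
Fragment 3: offset=0 data="bFQ" -> buffer=bFQXUYZKAFM?????????
Fragment 4: offset=13 data="giX" -> buffer=bFQXUYZKAFM??giX????

Answer: bFQXUYZKAFM??giX????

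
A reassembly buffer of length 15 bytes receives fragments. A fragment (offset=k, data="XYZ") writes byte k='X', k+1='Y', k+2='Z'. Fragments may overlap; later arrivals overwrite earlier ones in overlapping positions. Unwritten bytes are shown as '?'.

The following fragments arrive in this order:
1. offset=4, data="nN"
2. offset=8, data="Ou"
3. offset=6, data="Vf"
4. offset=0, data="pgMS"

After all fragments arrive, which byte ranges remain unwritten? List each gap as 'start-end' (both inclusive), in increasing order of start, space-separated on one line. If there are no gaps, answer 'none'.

Fragment 1: offset=4 len=2
Fragment 2: offset=8 len=2
Fragment 3: offset=6 len=2
Fragment 4: offset=0 len=4
Gaps: 10-14

Answer: 10-14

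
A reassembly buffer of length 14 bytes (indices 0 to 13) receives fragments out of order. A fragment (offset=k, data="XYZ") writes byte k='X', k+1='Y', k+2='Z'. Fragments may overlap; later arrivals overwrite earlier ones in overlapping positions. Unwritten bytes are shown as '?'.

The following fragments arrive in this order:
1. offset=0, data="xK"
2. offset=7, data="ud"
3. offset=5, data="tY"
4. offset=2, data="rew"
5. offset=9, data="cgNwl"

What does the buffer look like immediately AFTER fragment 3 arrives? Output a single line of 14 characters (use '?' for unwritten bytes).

Answer: xK???tYud?????

Derivation:
Fragment 1: offset=0 data="xK" -> buffer=xK????????????
Fragment 2: offset=7 data="ud" -> buffer=xK?????ud?????
Fragment 3: offset=5 data="tY" -> buffer=xK???tYud?????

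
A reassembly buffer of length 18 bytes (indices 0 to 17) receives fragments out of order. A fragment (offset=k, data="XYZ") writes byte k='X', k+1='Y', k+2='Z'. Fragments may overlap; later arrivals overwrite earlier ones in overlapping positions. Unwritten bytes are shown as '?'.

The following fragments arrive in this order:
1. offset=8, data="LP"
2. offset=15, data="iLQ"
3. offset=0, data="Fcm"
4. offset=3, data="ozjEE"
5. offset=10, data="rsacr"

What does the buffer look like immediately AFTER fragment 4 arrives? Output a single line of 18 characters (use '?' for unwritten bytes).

Fragment 1: offset=8 data="LP" -> buffer=????????LP????????
Fragment 2: offset=15 data="iLQ" -> buffer=????????LP?????iLQ
Fragment 3: offset=0 data="Fcm" -> buffer=Fcm?????LP?????iLQ
Fragment 4: offset=3 data="ozjEE" -> buffer=FcmozjEELP?????iLQ

Answer: FcmozjEELP?????iLQ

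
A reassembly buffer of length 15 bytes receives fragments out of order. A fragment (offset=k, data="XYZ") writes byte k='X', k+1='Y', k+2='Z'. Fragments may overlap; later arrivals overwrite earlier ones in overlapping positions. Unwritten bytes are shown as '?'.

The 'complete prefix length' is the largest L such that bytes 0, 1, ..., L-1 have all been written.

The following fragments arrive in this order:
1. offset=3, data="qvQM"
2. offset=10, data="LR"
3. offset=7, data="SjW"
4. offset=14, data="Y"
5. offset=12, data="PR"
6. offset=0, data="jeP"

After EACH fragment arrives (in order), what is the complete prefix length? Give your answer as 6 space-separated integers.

Fragment 1: offset=3 data="qvQM" -> buffer=???qvQM???????? -> prefix_len=0
Fragment 2: offset=10 data="LR" -> buffer=???qvQM???LR??? -> prefix_len=0
Fragment 3: offset=7 data="SjW" -> buffer=???qvQMSjWLR??? -> prefix_len=0
Fragment 4: offset=14 data="Y" -> buffer=???qvQMSjWLR??Y -> prefix_len=0
Fragment 5: offset=12 data="PR" -> buffer=???qvQMSjWLRPRY -> prefix_len=0
Fragment 6: offset=0 data="jeP" -> buffer=jePqvQMSjWLRPRY -> prefix_len=15

Answer: 0 0 0 0 0 15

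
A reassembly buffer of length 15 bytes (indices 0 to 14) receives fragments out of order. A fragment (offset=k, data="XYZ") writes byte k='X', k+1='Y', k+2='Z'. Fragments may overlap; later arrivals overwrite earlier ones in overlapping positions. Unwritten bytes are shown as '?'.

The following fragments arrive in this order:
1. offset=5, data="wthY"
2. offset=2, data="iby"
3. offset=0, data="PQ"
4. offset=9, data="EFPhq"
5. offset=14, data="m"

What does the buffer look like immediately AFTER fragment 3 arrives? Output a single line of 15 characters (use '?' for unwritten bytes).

Fragment 1: offset=5 data="wthY" -> buffer=?????wthY??????
Fragment 2: offset=2 data="iby" -> buffer=??ibywthY??????
Fragment 3: offset=0 data="PQ" -> buffer=PQibywthY??????

Answer: PQibywthY??????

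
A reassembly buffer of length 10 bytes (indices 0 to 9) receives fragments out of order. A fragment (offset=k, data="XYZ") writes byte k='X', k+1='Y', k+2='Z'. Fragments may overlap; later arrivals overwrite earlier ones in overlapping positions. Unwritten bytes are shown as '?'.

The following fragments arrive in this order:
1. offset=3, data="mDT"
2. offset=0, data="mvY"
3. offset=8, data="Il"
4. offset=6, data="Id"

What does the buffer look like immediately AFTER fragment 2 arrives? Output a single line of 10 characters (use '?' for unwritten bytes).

Fragment 1: offset=3 data="mDT" -> buffer=???mDT????
Fragment 2: offset=0 data="mvY" -> buffer=mvYmDT????

Answer: mvYmDT????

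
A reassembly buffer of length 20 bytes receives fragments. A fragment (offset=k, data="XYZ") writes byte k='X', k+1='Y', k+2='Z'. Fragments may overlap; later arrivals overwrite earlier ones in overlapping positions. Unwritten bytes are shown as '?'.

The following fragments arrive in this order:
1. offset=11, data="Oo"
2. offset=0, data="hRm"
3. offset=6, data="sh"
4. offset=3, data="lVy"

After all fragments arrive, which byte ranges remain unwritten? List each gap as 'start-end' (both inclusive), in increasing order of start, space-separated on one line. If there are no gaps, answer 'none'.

Answer: 8-10 13-19

Derivation:
Fragment 1: offset=11 len=2
Fragment 2: offset=0 len=3
Fragment 3: offset=6 len=2
Fragment 4: offset=3 len=3
Gaps: 8-10 13-19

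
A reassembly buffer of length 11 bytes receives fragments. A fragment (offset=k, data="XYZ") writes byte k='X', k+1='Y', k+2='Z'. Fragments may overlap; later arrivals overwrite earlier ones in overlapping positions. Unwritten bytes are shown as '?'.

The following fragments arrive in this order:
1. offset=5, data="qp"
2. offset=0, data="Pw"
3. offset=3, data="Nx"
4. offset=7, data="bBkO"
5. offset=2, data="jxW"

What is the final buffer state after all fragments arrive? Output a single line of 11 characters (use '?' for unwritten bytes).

Fragment 1: offset=5 data="qp" -> buffer=?????qp????
Fragment 2: offset=0 data="Pw" -> buffer=Pw???qp????
Fragment 3: offset=3 data="Nx" -> buffer=Pw?Nxqp????
Fragment 4: offset=7 data="bBkO" -> buffer=Pw?NxqpbBkO
Fragment 5: offset=2 data="jxW" -> buffer=PwjxWqpbBkO

Answer: PwjxWqpbBkO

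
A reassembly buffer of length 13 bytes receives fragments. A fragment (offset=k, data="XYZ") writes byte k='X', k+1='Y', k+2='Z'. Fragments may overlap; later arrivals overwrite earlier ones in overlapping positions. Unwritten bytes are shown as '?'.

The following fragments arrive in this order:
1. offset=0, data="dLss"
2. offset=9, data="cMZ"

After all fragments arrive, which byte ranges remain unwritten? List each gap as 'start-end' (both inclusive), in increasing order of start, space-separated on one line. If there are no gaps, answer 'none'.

Fragment 1: offset=0 len=4
Fragment 2: offset=9 len=3
Gaps: 4-8 12-12

Answer: 4-8 12-12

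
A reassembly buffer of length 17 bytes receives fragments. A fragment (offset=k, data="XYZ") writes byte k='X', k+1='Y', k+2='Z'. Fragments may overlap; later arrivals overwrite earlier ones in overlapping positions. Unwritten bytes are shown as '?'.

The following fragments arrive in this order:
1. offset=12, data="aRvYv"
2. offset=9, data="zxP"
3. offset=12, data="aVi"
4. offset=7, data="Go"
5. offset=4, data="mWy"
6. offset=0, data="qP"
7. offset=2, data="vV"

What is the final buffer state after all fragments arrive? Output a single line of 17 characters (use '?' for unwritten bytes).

Fragment 1: offset=12 data="aRvYv" -> buffer=????????????aRvYv
Fragment 2: offset=9 data="zxP" -> buffer=?????????zxPaRvYv
Fragment 3: offset=12 data="aVi" -> buffer=?????????zxPaViYv
Fragment 4: offset=7 data="Go" -> buffer=???????GozxPaViYv
Fragment 5: offset=4 data="mWy" -> buffer=????mWyGozxPaViYv
Fragment 6: offset=0 data="qP" -> buffer=qP??mWyGozxPaViYv
Fragment 7: offset=2 data="vV" -> buffer=qPvVmWyGozxPaViYv

Answer: qPvVmWyGozxPaViYv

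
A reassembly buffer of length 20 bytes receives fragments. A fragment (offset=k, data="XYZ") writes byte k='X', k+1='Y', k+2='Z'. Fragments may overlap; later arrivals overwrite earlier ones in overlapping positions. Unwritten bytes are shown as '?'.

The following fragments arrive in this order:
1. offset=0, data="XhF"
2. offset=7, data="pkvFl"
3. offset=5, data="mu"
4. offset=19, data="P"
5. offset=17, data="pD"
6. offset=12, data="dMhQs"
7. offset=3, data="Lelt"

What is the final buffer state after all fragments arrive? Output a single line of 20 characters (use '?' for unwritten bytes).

Answer: XhFLeltpkvFldMhQspDP

Derivation:
Fragment 1: offset=0 data="XhF" -> buffer=XhF?????????????????
Fragment 2: offset=7 data="pkvFl" -> buffer=XhF????pkvFl????????
Fragment 3: offset=5 data="mu" -> buffer=XhF??mupkvFl????????
Fragment 4: offset=19 data="P" -> buffer=XhF??mupkvFl???????P
Fragment 5: offset=17 data="pD" -> buffer=XhF??mupkvFl?????pDP
Fragment 6: offset=12 data="dMhQs" -> buffer=XhF??mupkvFldMhQspDP
Fragment 7: offset=3 data="Lelt" -> buffer=XhFLeltpkvFldMhQspDP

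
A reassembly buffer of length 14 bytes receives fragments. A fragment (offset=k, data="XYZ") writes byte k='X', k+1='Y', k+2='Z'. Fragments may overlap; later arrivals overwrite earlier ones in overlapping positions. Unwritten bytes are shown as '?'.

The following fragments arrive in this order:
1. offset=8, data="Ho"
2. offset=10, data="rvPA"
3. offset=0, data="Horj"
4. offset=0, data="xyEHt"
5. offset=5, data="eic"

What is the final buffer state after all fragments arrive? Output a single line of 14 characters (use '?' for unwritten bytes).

Fragment 1: offset=8 data="Ho" -> buffer=????????Ho????
Fragment 2: offset=10 data="rvPA" -> buffer=????????HorvPA
Fragment 3: offset=0 data="Horj" -> buffer=Horj????HorvPA
Fragment 4: offset=0 data="xyEHt" -> buffer=xyEHt???HorvPA
Fragment 5: offset=5 data="eic" -> buffer=xyEHteicHorvPA

Answer: xyEHteicHorvPA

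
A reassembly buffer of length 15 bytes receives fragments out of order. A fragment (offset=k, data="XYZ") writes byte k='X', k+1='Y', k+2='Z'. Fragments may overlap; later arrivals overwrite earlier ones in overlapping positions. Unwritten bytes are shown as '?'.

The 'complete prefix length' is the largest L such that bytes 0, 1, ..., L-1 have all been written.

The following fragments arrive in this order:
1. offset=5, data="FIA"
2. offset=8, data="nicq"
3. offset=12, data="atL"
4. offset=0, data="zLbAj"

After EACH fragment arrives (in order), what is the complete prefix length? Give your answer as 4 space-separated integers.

Fragment 1: offset=5 data="FIA" -> buffer=?????FIA??????? -> prefix_len=0
Fragment 2: offset=8 data="nicq" -> buffer=?????FIAnicq??? -> prefix_len=0
Fragment 3: offset=12 data="atL" -> buffer=?????FIAnicqatL -> prefix_len=0
Fragment 4: offset=0 data="zLbAj" -> buffer=zLbAjFIAnicqatL -> prefix_len=15

Answer: 0 0 0 15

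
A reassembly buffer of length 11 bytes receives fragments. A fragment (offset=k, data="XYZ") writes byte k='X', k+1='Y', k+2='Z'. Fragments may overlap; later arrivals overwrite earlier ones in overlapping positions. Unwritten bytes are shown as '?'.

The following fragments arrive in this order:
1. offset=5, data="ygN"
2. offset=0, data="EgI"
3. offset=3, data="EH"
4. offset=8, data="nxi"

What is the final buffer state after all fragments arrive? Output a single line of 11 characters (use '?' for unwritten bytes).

Answer: EgIEHygNnxi

Derivation:
Fragment 1: offset=5 data="ygN" -> buffer=?????ygN???
Fragment 2: offset=0 data="EgI" -> buffer=EgI??ygN???
Fragment 3: offset=3 data="EH" -> buffer=EgIEHygN???
Fragment 4: offset=8 data="nxi" -> buffer=EgIEHygNnxi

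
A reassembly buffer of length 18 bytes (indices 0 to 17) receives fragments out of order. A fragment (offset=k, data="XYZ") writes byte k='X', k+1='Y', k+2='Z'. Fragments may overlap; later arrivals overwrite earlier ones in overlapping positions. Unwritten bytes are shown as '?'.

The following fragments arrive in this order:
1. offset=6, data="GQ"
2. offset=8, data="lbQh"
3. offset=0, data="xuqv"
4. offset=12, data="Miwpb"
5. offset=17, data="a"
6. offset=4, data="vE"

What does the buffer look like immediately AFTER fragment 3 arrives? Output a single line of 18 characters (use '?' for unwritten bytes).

Fragment 1: offset=6 data="GQ" -> buffer=??????GQ??????????
Fragment 2: offset=8 data="lbQh" -> buffer=??????GQlbQh??????
Fragment 3: offset=0 data="xuqv" -> buffer=xuqv??GQlbQh??????

Answer: xuqv??GQlbQh??????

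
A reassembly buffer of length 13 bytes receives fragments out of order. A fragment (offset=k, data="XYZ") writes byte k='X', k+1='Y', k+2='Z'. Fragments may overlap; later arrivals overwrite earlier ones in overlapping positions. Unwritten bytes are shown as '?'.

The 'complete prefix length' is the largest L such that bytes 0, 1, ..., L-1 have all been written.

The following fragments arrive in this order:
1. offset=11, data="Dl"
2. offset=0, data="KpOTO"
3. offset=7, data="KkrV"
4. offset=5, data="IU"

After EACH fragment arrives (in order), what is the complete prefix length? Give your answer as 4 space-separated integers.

Answer: 0 5 5 13

Derivation:
Fragment 1: offset=11 data="Dl" -> buffer=???????????Dl -> prefix_len=0
Fragment 2: offset=0 data="KpOTO" -> buffer=KpOTO??????Dl -> prefix_len=5
Fragment 3: offset=7 data="KkrV" -> buffer=KpOTO??KkrVDl -> prefix_len=5
Fragment 4: offset=5 data="IU" -> buffer=KpOTOIUKkrVDl -> prefix_len=13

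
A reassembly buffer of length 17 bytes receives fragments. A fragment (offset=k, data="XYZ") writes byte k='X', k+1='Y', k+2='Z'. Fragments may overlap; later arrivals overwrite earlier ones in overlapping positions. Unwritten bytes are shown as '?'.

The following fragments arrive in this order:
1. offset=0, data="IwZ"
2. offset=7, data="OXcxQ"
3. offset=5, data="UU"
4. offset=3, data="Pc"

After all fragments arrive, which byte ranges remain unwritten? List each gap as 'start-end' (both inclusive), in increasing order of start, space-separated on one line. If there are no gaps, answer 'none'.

Answer: 12-16

Derivation:
Fragment 1: offset=0 len=3
Fragment 2: offset=7 len=5
Fragment 3: offset=5 len=2
Fragment 4: offset=3 len=2
Gaps: 12-16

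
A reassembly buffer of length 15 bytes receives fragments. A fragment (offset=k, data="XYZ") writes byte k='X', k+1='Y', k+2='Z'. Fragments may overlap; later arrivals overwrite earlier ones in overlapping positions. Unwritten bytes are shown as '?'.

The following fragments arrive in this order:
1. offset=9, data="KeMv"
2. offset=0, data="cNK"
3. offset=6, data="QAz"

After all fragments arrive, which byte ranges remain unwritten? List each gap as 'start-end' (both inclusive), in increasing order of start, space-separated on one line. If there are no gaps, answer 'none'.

Fragment 1: offset=9 len=4
Fragment 2: offset=0 len=3
Fragment 3: offset=6 len=3
Gaps: 3-5 13-14

Answer: 3-5 13-14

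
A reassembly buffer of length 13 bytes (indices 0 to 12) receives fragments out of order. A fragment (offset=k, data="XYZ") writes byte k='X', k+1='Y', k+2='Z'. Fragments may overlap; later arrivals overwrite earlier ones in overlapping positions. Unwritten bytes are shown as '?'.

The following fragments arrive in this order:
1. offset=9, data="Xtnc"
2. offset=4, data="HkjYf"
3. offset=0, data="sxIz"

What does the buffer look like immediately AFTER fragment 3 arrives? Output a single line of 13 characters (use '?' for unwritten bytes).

Answer: sxIzHkjYfXtnc

Derivation:
Fragment 1: offset=9 data="Xtnc" -> buffer=?????????Xtnc
Fragment 2: offset=4 data="HkjYf" -> buffer=????HkjYfXtnc
Fragment 3: offset=0 data="sxIz" -> buffer=sxIzHkjYfXtnc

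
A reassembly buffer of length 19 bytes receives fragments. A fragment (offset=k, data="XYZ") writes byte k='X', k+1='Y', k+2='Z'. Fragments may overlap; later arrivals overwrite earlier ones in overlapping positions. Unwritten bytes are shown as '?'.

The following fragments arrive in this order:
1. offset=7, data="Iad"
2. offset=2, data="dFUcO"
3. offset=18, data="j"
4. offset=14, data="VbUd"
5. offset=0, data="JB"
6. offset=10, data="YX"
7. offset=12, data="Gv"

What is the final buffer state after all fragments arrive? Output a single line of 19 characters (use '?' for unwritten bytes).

Answer: JBdFUcOIadYXGvVbUdj

Derivation:
Fragment 1: offset=7 data="Iad" -> buffer=???????Iad?????????
Fragment 2: offset=2 data="dFUcO" -> buffer=??dFUcOIad?????????
Fragment 3: offset=18 data="j" -> buffer=??dFUcOIad????????j
Fragment 4: offset=14 data="VbUd" -> buffer=??dFUcOIad????VbUdj
Fragment 5: offset=0 data="JB" -> buffer=JBdFUcOIad????VbUdj
Fragment 6: offset=10 data="YX" -> buffer=JBdFUcOIadYX??VbUdj
Fragment 7: offset=12 data="Gv" -> buffer=JBdFUcOIadYXGvVbUdj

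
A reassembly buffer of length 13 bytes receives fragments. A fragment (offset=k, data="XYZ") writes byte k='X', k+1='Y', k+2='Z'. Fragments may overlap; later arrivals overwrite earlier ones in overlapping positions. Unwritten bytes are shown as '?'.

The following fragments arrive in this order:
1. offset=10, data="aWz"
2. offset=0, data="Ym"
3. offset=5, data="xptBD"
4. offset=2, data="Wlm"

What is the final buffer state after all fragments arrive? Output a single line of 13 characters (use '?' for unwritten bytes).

Answer: YmWlmxptBDaWz

Derivation:
Fragment 1: offset=10 data="aWz" -> buffer=??????????aWz
Fragment 2: offset=0 data="Ym" -> buffer=Ym????????aWz
Fragment 3: offset=5 data="xptBD" -> buffer=Ym???xptBDaWz
Fragment 4: offset=2 data="Wlm" -> buffer=YmWlmxptBDaWz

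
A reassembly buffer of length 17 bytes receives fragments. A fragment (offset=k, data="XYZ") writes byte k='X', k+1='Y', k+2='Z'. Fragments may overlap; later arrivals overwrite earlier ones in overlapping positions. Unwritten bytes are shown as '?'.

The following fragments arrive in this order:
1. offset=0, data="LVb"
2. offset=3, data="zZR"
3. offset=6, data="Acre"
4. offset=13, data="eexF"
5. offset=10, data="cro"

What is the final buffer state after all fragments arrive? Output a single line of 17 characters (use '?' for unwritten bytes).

Answer: LVbzZRAcrecroeexF

Derivation:
Fragment 1: offset=0 data="LVb" -> buffer=LVb??????????????
Fragment 2: offset=3 data="zZR" -> buffer=LVbzZR???????????
Fragment 3: offset=6 data="Acre" -> buffer=LVbzZRAcre???????
Fragment 4: offset=13 data="eexF" -> buffer=LVbzZRAcre???eexF
Fragment 5: offset=10 data="cro" -> buffer=LVbzZRAcrecroeexF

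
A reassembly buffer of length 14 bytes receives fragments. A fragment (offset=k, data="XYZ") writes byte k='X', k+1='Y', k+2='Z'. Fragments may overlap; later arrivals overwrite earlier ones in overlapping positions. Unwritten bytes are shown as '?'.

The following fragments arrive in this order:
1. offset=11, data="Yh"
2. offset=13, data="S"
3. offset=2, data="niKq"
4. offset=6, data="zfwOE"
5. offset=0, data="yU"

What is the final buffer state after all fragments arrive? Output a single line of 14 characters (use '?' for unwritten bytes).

Answer: yUniKqzfwOEYhS

Derivation:
Fragment 1: offset=11 data="Yh" -> buffer=???????????Yh?
Fragment 2: offset=13 data="S" -> buffer=???????????YhS
Fragment 3: offset=2 data="niKq" -> buffer=??niKq?????YhS
Fragment 4: offset=6 data="zfwOE" -> buffer=??niKqzfwOEYhS
Fragment 5: offset=0 data="yU" -> buffer=yUniKqzfwOEYhS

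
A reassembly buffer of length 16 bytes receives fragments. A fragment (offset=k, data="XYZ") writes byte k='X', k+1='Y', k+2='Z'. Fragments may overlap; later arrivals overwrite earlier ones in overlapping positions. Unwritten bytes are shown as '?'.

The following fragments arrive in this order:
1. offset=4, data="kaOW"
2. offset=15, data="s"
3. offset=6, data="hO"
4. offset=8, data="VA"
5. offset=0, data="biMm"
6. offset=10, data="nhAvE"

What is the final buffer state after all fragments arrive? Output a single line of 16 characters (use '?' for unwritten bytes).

Answer: biMmkahOVAnhAvEs

Derivation:
Fragment 1: offset=4 data="kaOW" -> buffer=????kaOW????????
Fragment 2: offset=15 data="s" -> buffer=????kaOW???????s
Fragment 3: offset=6 data="hO" -> buffer=????kahO???????s
Fragment 4: offset=8 data="VA" -> buffer=????kahOVA?????s
Fragment 5: offset=0 data="biMm" -> buffer=biMmkahOVA?????s
Fragment 6: offset=10 data="nhAvE" -> buffer=biMmkahOVAnhAvEs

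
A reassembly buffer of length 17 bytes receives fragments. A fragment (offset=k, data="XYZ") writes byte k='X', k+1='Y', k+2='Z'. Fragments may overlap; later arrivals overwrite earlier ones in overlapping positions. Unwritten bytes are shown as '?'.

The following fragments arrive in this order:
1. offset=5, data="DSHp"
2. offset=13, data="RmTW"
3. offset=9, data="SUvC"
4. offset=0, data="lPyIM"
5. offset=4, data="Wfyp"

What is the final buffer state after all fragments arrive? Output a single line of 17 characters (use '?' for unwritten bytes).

Answer: lPyIWfyppSUvCRmTW

Derivation:
Fragment 1: offset=5 data="DSHp" -> buffer=?????DSHp????????
Fragment 2: offset=13 data="RmTW" -> buffer=?????DSHp????RmTW
Fragment 3: offset=9 data="SUvC" -> buffer=?????DSHpSUvCRmTW
Fragment 4: offset=0 data="lPyIM" -> buffer=lPyIMDSHpSUvCRmTW
Fragment 5: offset=4 data="Wfyp" -> buffer=lPyIWfyppSUvCRmTW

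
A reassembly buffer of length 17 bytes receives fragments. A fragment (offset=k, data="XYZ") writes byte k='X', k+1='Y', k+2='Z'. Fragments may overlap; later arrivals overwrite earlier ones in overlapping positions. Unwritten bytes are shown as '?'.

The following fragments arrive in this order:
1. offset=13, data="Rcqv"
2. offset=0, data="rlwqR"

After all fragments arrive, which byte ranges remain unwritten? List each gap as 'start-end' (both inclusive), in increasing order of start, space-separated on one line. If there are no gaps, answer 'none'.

Fragment 1: offset=13 len=4
Fragment 2: offset=0 len=5
Gaps: 5-12

Answer: 5-12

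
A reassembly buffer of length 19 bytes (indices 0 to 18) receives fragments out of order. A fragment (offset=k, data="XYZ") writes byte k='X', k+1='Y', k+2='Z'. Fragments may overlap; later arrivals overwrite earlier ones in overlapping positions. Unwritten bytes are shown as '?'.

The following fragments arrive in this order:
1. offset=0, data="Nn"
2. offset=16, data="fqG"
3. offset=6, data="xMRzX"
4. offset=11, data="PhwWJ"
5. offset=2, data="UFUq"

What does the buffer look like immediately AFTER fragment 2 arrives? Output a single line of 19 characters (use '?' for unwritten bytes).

Answer: Nn??????????????fqG

Derivation:
Fragment 1: offset=0 data="Nn" -> buffer=Nn?????????????????
Fragment 2: offset=16 data="fqG" -> buffer=Nn??????????????fqG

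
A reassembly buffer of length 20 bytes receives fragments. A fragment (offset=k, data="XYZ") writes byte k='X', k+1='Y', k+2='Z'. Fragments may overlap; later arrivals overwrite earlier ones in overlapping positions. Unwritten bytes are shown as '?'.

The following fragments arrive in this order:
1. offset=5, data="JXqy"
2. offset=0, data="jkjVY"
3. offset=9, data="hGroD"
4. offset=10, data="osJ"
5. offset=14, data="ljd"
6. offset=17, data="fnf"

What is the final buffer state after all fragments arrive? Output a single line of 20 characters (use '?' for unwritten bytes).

Fragment 1: offset=5 data="JXqy" -> buffer=?????JXqy???????????
Fragment 2: offset=0 data="jkjVY" -> buffer=jkjVYJXqy???????????
Fragment 3: offset=9 data="hGroD" -> buffer=jkjVYJXqyhGroD??????
Fragment 4: offset=10 data="osJ" -> buffer=jkjVYJXqyhosJD??????
Fragment 5: offset=14 data="ljd" -> buffer=jkjVYJXqyhosJDljd???
Fragment 6: offset=17 data="fnf" -> buffer=jkjVYJXqyhosJDljdfnf

Answer: jkjVYJXqyhosJDljdfnf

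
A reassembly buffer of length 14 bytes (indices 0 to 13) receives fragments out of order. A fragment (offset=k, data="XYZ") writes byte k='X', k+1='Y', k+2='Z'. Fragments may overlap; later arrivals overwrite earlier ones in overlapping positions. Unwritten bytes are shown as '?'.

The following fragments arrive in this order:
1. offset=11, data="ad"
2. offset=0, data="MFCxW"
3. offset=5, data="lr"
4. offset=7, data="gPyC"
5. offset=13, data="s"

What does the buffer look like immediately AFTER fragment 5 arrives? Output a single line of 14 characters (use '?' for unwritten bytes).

Answer: MFCxWlrgPyCads

Derivation:
Fragment 1: offset=11 data="ad" -> buffer=???????????ad?
Fragment 2: offset=0 data="MFCxW" -> buffer=MFCxW??????ad?
Fragment 3: offset=5 data="lr" -> buffer=MFCxWlr????ad?
Fragment 4: offset=7 data="gPyC" -> buffer=MFCxWlrgPyCad?
Fragment 5: offset=13 data="s" -> buffer=MFCxWlrgPyCads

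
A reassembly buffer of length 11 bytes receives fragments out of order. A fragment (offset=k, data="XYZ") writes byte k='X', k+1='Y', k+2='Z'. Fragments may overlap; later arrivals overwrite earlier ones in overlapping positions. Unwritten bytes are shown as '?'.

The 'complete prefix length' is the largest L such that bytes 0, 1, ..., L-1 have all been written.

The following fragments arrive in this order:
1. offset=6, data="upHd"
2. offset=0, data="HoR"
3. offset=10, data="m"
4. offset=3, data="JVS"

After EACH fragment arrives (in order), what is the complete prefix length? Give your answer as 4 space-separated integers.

Fragment 1: offset=6 data="upHd" -> buffer=??????upHd? -> prefix_len=0
Fragment 2: offset=0 data="HoR" -> buffer=HoR???upHd? -> prefix_len=3
Fragment 3: offset=10 data="m" -> buffer=HoR???upHdm -> prefix_len=3
Fragment 4: offset=3 data="JVS" -> buffer=HoRJVSupHdm -> prefix_len=11

Answer: 0 3 3 11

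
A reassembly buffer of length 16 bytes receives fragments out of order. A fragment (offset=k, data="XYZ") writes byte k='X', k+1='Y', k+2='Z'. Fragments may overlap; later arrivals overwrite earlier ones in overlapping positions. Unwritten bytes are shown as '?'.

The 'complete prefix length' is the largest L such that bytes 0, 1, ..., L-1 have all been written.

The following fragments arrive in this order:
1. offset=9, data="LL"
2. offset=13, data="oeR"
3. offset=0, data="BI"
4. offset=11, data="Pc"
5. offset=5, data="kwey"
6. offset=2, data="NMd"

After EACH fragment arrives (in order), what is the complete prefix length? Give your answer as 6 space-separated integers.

Fragment 1: offset=9 data="LL" -> buffer=?????????LL????? -> prefix_len=0
Fragment 2: offset=13 data="oeR" -> buffer=?????????LL??oeR -> prefix_len=0
Fragment 3: offset=0 data="BI" -> buffer=BI???????LL??oeR -> prefix_len=2
Fragment 4: offset=11 data="Pc" -> buffer=BI???????LLPcoeR -> prefix_len=2
Fragment 5: offset=5 data="kwey" -> buffer=BI???kweyLLPcoeR -> prefix_len=2
Fragment 6: offset=2 data="NMd" -> buffer=BINMdkweyLLPcoeR -> prefix_len=16

Answer: 0 0 2 2 2 16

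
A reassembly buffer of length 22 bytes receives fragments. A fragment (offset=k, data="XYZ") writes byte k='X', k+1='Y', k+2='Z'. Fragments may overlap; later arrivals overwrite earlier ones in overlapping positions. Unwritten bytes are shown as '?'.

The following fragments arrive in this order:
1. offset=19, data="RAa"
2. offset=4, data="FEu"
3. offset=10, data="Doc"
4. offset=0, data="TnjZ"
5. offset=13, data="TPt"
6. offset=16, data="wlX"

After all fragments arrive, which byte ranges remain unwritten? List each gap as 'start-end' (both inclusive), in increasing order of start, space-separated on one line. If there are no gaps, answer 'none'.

Answer: 7-9

Derivation:
Fragment 1: offset=19 len=3
Fragment 2: offset=4 len=3
Fragment 3: offset=10 len=3
Fragment 4: offset=0 len=4
Fragment 5: offset=13 len=3
Fragment 6: offset=16 len=3
Gaps: 7-9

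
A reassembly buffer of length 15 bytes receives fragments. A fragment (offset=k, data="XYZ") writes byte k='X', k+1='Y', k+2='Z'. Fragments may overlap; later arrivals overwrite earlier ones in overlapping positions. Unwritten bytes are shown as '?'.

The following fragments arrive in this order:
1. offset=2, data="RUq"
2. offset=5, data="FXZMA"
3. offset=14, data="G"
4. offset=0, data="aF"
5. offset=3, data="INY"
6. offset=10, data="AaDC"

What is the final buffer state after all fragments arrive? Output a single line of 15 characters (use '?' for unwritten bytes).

Answer: aFRINYXZMAAaDCG

Derivation:
Fragment 1: offset=2 data="RUq" -> buffer=??RUq??????????
Fragment 2: offset=5 data="FXZMA" -> buffer=??RUqFXZMA?????
Fragment 3: offset=14 data="G" -> buffer=??RUqFXZMA????G
Fragment 4: offset=0 data="aF" -> buffer=aFRUqFXZMA????G
Fragment 5: offset=3 data="INY" -> buffer=aFRINYXZMA????G
Fragment 6: offset=10 data="AaDC" -> buffer=aFRINYXZMAAaDCG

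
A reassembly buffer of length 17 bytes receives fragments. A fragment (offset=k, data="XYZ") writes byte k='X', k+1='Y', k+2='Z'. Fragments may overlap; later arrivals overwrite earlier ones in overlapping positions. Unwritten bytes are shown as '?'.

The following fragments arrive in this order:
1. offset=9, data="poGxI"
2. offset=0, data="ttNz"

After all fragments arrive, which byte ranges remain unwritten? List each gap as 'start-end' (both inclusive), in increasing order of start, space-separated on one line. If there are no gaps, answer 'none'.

Fragment 1: offset=9 len=5
Fragment 2: offset=0 len=4
Gaps: 4-8 14-16

Answer: 4-8 14-16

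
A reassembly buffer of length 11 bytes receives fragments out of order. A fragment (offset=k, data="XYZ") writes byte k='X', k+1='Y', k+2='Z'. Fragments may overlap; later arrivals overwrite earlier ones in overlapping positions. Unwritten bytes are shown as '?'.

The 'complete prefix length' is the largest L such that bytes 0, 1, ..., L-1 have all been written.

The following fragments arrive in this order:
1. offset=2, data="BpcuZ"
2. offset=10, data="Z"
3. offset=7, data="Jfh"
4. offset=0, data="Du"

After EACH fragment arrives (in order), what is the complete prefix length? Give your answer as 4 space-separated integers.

Answer: 0 0 0 11

Derivation:
Fragment 1: offset=2 data="BpcuZ" -> buffer=??BpcuZ???? -> prefix_len=0
Fragment 2: offset=10 data="Z" -> buffer=??BpcuZ???Z -> prefix_len=0
Fragment 3: offset=7 data="Jfh" -> buffer=??BpcuZJfhZ -> prefix_len=0
Fragment 4: offset=0 data="Du" -> buffer=DuBpcuZJfhZ -> prefix_len=11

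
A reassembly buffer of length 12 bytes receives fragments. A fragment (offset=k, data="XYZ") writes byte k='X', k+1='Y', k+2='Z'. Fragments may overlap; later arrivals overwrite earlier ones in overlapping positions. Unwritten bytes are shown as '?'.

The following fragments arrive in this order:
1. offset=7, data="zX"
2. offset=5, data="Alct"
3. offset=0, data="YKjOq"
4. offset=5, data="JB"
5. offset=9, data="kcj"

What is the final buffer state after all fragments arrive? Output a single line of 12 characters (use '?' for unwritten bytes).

Answer: YKjOqJBctkcj

Derivation:
Fragment 1: offset=7 data="zX" -> buffer=???????zX???
Fragment 2: offset=5 data="Alct" -> buffer=?????Alct???
Fragment 3: offset=0 data="YKjOq" -> buffer=YKjOqAlct???
Fragment 4: offset=5 data="JB" -> buffer=YKjOqJBct???
Fragment 5: offset=9 data="kcj" -> buffer=YKjOqJBctkcj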